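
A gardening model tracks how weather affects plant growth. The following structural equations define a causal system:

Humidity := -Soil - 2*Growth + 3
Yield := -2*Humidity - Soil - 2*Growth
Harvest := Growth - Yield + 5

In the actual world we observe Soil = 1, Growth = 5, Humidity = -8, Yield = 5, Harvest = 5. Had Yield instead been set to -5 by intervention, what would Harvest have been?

15

Intervening sets Yield = -5 and removes its equation (Yield := -2*Humidity - Soil - 2*Growth).
Harvest = Growth - Yield + 5  [with Growth=5, Yield=-5]  = 15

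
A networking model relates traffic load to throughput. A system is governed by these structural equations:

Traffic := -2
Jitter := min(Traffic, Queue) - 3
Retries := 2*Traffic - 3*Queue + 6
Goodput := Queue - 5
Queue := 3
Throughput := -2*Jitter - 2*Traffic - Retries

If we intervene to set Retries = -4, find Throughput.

18

do(Retries=-4) replaces the equation Retries := 2*Traffic - 3*Queue + 6 with the constant Retries = -4.
Jitter = min(Traffic, Queue) - 3  [with Traffic=-2, Queue=3]  = -5
Throughput = -2*Jitter - 2*Traffic - Retries  [with Jitter=-5, Traffic=-2, Retries=-4]  = 18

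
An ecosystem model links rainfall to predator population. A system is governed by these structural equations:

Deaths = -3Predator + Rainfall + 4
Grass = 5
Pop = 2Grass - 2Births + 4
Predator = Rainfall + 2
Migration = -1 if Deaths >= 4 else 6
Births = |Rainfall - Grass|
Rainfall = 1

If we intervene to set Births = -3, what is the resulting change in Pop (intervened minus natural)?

The intervention breaks the incoming arrows to Births: Births = |Rainfall - Grass| no longer applies, and Births = -3.
Pop = 2Grass - 2Births + 4  [with Grass=5, Births=-3]  = 20
Without intervention: Births = |Rainfall - Grass|  [with Rainfall=1, Grass=5]  = 4; Pop = 2Grass - 2Births + 4  [with Grass=5, Births=4]  = 6.
Change = 20 − 6 = 14.

14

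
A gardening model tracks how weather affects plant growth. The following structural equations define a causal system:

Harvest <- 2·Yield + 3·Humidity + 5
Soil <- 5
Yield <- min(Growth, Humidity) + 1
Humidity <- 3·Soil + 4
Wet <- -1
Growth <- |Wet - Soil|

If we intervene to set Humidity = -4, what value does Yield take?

Intervening sets Humidity = -4 and removes its equation (Humidity <- 3·Soil + 4).
Growth = |Wet - Soil|  [with Wet=-1, Soil=5]  = 6
Yield = min(Growth, Humidity) + 1  [with Growth=6, Humidity=-4]  = -3

-3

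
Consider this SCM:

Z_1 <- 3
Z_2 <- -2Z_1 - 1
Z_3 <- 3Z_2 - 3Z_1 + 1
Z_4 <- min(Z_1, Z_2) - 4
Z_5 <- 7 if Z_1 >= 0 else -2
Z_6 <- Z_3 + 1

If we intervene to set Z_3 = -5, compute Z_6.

-4

The intervention breaks the incoming arrows to Z_3: Z_3 <- 3Z_2 - 3Z_1 + 1 no longer applies, and Z_3 = -5.
Z_6 = Z_3 + 1  [with Z_3=-5]  = -4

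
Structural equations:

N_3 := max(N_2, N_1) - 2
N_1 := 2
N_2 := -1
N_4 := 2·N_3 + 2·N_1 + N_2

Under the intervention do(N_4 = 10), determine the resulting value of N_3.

0

Under do(N_4=10), the mechanism N_4 := 2·N_3 + 2·N_1 + N_2 is discarded; N_4 is fixed at 10.
Since N_3 is not a descendant of the intervened variable, it is unaffected.
N_3 = max(N_2, N_1) - 2  [with N_2=-1, N_1=2]  = 0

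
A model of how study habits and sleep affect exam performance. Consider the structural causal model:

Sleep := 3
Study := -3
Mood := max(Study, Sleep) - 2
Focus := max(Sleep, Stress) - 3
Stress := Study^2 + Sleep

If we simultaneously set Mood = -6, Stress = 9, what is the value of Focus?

6

Under do(Mood = -6, Stress = 9), each intervened variable's structural equation is replaced by its fixed value.
Focus = max(Sleep, Stress) - 3  [with Sleep=3, Stress=9]  = 6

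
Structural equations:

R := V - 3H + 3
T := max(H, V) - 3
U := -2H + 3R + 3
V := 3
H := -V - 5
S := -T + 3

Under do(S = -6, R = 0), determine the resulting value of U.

Under do(S = -6, R = 0), each intervened variable's structural equation is replaced by its fixed value.
H = -V - 5  [with V=3]  = -8
U = -2H + 3R + 3  [with H=-8, R=0]  = 19

19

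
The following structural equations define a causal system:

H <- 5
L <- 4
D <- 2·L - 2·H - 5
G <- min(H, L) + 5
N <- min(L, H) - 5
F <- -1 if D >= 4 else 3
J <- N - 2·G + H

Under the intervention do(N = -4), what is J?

Under do(N=-4), the mechanism N <- min(L, H) - 5 is discarded; N is fixed at -4.
G = min(H, L) + 5  [with H=5, L=4]  = 9
J = N - 2·G + H  [with N=-4, G=9, H=5]  = -17

-17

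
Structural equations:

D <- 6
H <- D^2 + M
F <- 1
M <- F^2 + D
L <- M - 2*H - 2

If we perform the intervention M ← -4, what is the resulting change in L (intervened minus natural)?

11

do(M=-4) replaces the equation M <- F^2 + D with the constant M = -4.
H = D^2 + M  [with D=6, M=-4]  = 32
L = M - 2*H - 2  [with M=-4, H=32]  = -70
Without intervention: M = F^2 + D  [with F=1, D=6]  = 7; H = D^2 + M  [with D=6, M=7]  = 43; L = M - 2*H - 2  [with M=7, H=43]  = -81.
Change = -70 − (-81) = 11.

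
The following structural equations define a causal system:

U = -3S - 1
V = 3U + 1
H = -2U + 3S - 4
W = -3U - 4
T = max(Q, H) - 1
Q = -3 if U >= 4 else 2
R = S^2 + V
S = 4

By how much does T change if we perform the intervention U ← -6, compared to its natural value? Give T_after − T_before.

-14

Under do(U=-6), the mechanism U = -3S - 1 is discarded; U is fixed at -6.
Q = -3 if U >= 4 else 2  [with U=-6]  = 2
H = -2U + 3S - 4  [with U=-6, S=4]  = 20
T = max(Q, H) - 1  [with Q=2, H=20]  = 19
Without intervention: U = -3S - 1  [with S=4]  = -13; Q = -3 if U >= 4 else 2  [with U=-13]  = 2; H = -2U + 3S - 4  [with U=-13, S=4]  = 34; T = max(Q, H) - 1  [with Q=2, H=34]  = 33.
Change = 19 − 33 = -14.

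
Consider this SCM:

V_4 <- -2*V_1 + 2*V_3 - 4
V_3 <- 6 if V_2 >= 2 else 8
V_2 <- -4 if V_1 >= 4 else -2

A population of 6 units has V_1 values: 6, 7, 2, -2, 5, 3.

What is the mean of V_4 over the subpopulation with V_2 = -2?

Observing V_2=-2 restricts to units where V_2's equation naturally yields -2: V_1 ∈ {2, -2, 3}. In that subpopulation V_4 = 8, 16, 6, mean 10.

10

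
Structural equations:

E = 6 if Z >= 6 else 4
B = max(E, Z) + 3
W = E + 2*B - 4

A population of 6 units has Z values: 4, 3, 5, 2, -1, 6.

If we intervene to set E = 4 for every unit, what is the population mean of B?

do(E=4) breaks E's dependence on Z. With E=4 fixed, B across the units is 7, 7, 8, 7, 7, 9, mean 7.5.

7.5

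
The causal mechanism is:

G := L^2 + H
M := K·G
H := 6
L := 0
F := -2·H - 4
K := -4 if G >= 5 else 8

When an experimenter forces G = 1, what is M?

8

The intervention breaks the incoming arrows to G: G := L^2 + H no longer applies, and G = 1.
K = -4 if G >= 5 else 8  [with G=1]  = 8
M = K·G  [with K=8, G=1]  = 8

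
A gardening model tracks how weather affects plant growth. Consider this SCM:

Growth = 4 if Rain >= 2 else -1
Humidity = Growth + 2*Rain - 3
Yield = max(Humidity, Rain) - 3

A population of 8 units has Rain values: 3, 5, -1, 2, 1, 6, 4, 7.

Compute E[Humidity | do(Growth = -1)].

2.75

The intervention sets Growth=-1 in all 8 units regardless of Rain. Recomputing Humidity per unit gives 2, 6, -6, 0, -2, 8, 4, 10; average 2.75.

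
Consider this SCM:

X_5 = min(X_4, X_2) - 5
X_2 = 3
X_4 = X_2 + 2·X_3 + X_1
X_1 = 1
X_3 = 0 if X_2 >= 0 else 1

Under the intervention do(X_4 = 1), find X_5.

Intervening sets X_4 = 1 and removes its equation (X_4 = X_2 + 2·X_3 + X_1).
X_5 = min(X_4, X_2) - 5  [with X_4=1, X_2=3]  = -4

-4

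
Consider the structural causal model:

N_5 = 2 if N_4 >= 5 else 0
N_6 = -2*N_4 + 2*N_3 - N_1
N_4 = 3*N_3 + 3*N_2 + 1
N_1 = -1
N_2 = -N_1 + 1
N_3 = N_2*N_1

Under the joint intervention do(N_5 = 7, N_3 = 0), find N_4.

7

Under do(N_5 = 7, N_3 = 0), each intervened variable's structural equation is replaced by its fixed value.
N_2 = -N_1 + 1  [with N_1=-1]  = 2
N_4 = 3*N_3 + 3*N_2 + 1  [with N_3=0, N_2=2]  = 7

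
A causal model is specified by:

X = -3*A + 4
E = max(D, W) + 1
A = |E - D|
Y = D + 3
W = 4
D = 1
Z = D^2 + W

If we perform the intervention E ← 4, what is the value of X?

-5

Under do(E=4), the mechanism E = max(D, W) + 1 is discarded; E is fixed at 4.
A = |E - D|  [with E=4, D=1]  = 3
X = -3*A + 4  [with A=3]  = -5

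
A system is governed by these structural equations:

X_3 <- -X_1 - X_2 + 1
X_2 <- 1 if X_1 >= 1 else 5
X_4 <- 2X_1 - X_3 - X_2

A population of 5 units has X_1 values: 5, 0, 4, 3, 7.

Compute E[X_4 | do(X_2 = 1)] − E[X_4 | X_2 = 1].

Under do(X_2=1), X_2's equation is replaced by X_2=1 for every unit. Per-unit X_4: 14, -1, 11, 8, 20. Mean = 10.4.
Observing X_2=1 restricts to units where X_2's equation naturally yields 1: X_1 ∈ {5, 4, 3, 7}. In that subpopulation X_4 = 14, 11, 8, 20, mean 13.25.
Difference = 10.4 − 13.25 = -2.85.

-2.85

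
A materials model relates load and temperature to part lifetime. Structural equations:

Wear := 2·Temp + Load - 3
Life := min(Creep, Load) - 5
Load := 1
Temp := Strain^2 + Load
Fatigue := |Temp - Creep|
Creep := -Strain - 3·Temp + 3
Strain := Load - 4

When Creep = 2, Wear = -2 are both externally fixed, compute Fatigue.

The joint intervention fixes Creep = 2, Wear = -2, removing each variable's own equation.
Strain = Load - 4  [with Load=1]  = -3
Temp = Strain^2 + Load  [with Strain=-3, Load=1]  = 10
Fatigue = |Temp - Creep|  [with Temp=10, Creep=2]  = 8

8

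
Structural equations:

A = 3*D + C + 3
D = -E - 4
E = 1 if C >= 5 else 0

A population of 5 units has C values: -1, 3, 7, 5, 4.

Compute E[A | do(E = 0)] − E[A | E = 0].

The intervention sets E=0 in all 5 units regardless of C. Recomputing A per unit gives -10, -6, -2, -4, -5; average -5.4.
Observing E=0 restricts to units where E's equation naturally yields 0: C ∈ {-1, 3, 4}. In that subpopulation A = -10, -6, -5, mean -7.
Difference = -5.4 − (-7) = 1.6.

1.6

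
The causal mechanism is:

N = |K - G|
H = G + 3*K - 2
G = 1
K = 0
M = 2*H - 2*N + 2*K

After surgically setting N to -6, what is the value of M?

do(N=-6) replaces the equation N = |K - G| with the constant N = -6.
H = G + 3*K - 2  [with G=1, K=0]  = -1
M = 2*H - 2*N + 2*K  [with H=-1, N=-6, K=0]  = 10

10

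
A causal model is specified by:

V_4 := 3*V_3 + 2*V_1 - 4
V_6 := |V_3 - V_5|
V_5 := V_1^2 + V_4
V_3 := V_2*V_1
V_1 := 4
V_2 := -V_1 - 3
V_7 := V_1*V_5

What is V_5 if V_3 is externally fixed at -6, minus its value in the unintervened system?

66

do(V_3=-6) replaces the equation V_3 := V_2*V_1 with the constant V_3 = -6.
V_4 = 3*V_3 + 2*V_1 - 4  [with V_3=-6, V_1=4]  = -14
V_5 = V_1^2 + V_4  [with V_1=4, V_4=-14]  = 2
Without intervention: V_2 = -V_1 - 3  [with V_1=4]  = -7; V_3 = V_2*V_1  [with V_2=-7, V_1=4]  = -28; V_4 = 3*V_3 + 2*V_1 - 4  [with V_3=-28, V_1=4]  = -80; V_5 = V_1^2 + V_4  [with V_1=4, V_4=-80]  = -64.
Change = 2 − (-64) = 66.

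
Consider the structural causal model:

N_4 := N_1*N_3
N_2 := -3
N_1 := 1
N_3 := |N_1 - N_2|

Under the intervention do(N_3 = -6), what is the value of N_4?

-6

The intervention breaks the incoming arrows to N_3: N_3 := |N_1 - N_2| no longer applies, and N_3 = -6.
N_4 = N_1*N_3  [with N_1=1, N_3=-6]  = -6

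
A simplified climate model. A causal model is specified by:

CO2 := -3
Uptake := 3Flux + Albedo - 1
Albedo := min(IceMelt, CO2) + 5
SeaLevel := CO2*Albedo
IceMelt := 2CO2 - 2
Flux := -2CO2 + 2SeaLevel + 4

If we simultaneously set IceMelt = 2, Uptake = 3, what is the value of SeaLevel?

-6

The joint intervention fixes IceMelt = 2, Uptake = 3, removing each variable's own equation.
Albedo = min(IceMelt, CO2) + 5  [with IceMelt=2, CO2=-3]  = 2
SeaLevel = CO2*Albedo  [with CO2=-3, Albedo=2]  = -6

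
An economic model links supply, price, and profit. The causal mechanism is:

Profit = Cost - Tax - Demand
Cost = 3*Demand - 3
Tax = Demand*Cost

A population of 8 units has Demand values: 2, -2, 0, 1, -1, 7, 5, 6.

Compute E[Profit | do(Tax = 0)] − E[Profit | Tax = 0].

Every unit gets Tax=0 under the intervention. Profit values become 1, -7, -3, -1, -5, 11, 7, 9; E[Profit|do(Tax=0)] = 1.5.
Conditioning on Tax=0 selects the 2 unit(s) with Demand ∈ {0, 1}. Their Profit values: -3, -1. Mean = -2.
Difference = 1.5 − (-2) = 3.5.

3.5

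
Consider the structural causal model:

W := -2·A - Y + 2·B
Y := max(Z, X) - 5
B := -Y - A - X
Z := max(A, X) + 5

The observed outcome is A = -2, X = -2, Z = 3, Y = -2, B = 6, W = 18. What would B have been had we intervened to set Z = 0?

9

do(Z=0) replaces the equation Z := max(A, X) + 5 with the constant Z = 0.
Y = max(Z, X) - 5  [with Z=0, X=-2]  = -5
B = -Y - A - X  [with Y=-5, A=-2, X=-2]  = 9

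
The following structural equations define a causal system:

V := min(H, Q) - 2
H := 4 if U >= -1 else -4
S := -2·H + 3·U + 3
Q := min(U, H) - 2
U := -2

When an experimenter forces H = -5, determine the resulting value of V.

-9

Under do(H=-5), the mechanism H := 4 if U >= -1 else -4 is discarded; H is fixed at -5.
Q = min(U, H) - 2  [with U=-2, H=-5]  = -7
V = min(H, Q) - 2  [with H=-5, Q=-7]  = -9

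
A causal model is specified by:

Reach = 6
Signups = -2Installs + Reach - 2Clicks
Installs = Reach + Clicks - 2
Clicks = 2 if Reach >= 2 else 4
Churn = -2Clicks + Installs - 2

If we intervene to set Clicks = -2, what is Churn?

4

do(Clicks=-2) replaces the equation Clicks = 2 if Reach >= 2 else 4 with the constant Clicks = -2.
Installs = Reach + Clicks - 2  [with Reach=6, Clicks=-2]  = 2
Churn = -2Clicks + Installs - 2  [with Clicks=-2, Installs=2]  = 4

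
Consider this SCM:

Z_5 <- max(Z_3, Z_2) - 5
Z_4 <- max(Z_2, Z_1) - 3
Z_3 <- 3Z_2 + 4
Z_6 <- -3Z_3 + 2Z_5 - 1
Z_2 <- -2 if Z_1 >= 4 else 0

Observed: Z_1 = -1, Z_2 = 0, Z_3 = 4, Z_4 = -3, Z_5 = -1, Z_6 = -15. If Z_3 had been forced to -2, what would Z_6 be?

The intervention breaks the incoming arrows to Z_3: Z_3 <- 3Z_2 + 4 no longer applies, and Z_3 = -2.
Z_2 = -2 if Z_1 >= 4 else 0  [with Z_1=-1]  = 0
Z_5 = max(Z_3, Z_2) - 5  [with Z_3=-2, Z_2=0]  = -5
Z_6 = -3Z_3 + 2Z_5 - 1  [with Z_3=-2, Z_5=-5]  = -5

-5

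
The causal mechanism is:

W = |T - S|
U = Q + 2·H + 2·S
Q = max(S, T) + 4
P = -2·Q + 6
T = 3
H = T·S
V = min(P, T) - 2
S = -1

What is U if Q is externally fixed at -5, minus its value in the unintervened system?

do(Q=-5) replaces the equation Q = max(S, T) + 4 with the constant Q = -5.
H = T·S  [with T=3, S=-1]  = -3
U = Q + 2·H + 2·S  [with Q=-5, H=-3, S=-1]  = -13
Without intervention: Q = max(S, T) + 4  [with S=-1, T=3]  = 7; H = T·S  [with T=3, S=-1]  = -3; U = Q + 2·H + 2·S  [with Q=7, H=-3, S=-1]  = -1.
Change = -13 − (-1) = -12.

-12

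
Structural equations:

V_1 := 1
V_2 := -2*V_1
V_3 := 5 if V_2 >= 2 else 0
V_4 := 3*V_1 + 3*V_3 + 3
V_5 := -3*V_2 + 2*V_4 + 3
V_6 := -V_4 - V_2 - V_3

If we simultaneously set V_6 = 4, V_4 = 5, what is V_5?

19

Setting V_6 = 4, V_4 = 5 by intervention discards those variables' equations.
V_2 = -2*V_1  [with V_1=1]  = -2
V_5 = -3*V_2 + 2*V_4 + 3  [with V_2=-2, V_4=5]  = 19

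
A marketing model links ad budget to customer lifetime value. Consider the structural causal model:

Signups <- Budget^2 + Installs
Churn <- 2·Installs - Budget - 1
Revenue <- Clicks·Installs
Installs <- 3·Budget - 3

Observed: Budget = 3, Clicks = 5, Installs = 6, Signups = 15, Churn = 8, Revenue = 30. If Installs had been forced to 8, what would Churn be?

12

do(Installs=8) replaces the equation Installs <- 3·Budget - 3 with the constant Installs = 8.
Churn = 2·Installs - Budget - 1  [with Installs=8, Budget=3]  = 12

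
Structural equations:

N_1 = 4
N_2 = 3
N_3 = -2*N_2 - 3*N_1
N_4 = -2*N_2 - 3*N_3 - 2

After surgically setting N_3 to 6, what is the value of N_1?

4

Under do(N_3=6), the mechanism N_3 = -2*N_2 - 3*N_1 is discarded; N_3 is fixed at 6.
N_1 is not downstream of the intervention, so its value is determined by the original equations.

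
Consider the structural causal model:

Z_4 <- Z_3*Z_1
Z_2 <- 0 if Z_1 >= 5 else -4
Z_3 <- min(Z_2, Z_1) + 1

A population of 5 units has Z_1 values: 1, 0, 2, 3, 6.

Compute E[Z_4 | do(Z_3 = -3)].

Under do(Z_3=-3), Z_3's equation is replaced by Z_3=-3 for every unit. Per-unit Z_4: -3, 0, -6, -9, -18. Mean = -7.2.

-7.2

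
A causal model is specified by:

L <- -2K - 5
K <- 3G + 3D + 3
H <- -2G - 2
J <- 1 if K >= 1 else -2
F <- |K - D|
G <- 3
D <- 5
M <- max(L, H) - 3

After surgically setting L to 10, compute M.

Intervening sets L = 10 and removes its equation (L <- -2K - 5).
H = -2G - 2  [with G=3]  = -8
M = max(L, H) - 3  [with L=10, H=-8]  = 7

7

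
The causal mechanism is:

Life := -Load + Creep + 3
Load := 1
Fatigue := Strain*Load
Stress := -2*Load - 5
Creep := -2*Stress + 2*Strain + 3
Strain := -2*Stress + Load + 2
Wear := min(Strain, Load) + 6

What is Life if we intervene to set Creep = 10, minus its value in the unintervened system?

-41

The intervention breaks the incoming arrows to Creep: Creep := -2*Stress + 2*Strain + 3 no longer applies, and Creep = 10.
Life = -Load + Creep + 3  [with Load=1, Creep=10]  = 12
Without intervention: Stress = -2*Load - 5  [with Load=1]  = -7; Strain = -2*Stress + Load + 2  [with Stress=-7, Load=1]  = 17; Creep = -2*Stress + 2*Strain + 3  [with Stress=-7, Strain=17]  = 51; Life = -Load + Creep + 3  [with Load=1, Creep=51]  = 53.
Change = 12 − 53 = -41.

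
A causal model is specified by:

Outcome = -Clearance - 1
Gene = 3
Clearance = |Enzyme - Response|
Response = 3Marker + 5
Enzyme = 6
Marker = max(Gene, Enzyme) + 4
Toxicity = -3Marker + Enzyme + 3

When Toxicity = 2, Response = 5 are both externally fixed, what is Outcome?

-2

Setting Toxicity = 2, Response = 5 by intervention discards those variables' equations.
Clearance = |Enzyme - Response|  [with Enzyme=6, Response=5]  = 1
Outcome = -Clearance - 1  [with Clearance=1]  = -2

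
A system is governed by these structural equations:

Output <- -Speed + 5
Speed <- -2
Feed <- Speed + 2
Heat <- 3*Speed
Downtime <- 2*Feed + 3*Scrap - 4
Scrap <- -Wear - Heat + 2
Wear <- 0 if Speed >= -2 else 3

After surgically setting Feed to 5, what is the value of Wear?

Under do(Feed=5), the mechanism Feed <- Speed + 2 is discarded; Feed is fixed at 5.
Since Wear is not a descendant of the intervened variable, it is unaffected.
Wear = 0 if Speed >= -2 else 3  [with Speed=-2]  = 0

0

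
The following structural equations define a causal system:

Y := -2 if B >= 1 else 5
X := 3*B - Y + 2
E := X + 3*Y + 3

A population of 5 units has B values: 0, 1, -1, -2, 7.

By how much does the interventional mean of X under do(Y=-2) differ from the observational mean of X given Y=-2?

do(Y=-2) breaks Y's dependence on B. With Y=-2 fixed, X across the units is 4, 7, 1, -2, 25, mean 7.
E[X|Y=-2] averages over only the 2 units with Y=-2 (B = 1, 7): X = 7, 25, mean 16.
Difference = 7 − 16 = -9.

-9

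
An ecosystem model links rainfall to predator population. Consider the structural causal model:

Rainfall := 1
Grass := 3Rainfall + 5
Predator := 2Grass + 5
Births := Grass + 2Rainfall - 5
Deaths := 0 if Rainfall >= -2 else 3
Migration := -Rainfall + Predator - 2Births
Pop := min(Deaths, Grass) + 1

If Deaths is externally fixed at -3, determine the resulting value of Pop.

Under do(Deaths=-3), the mechanism Deaths := 0 if Rainfall >= -2 else 3 is discarded; Deaths is fixed at -3.
Grass = 3Rainfall + 5  [with Rainfall=1]  = 8
Pop = min(Deaths, Grass) + 1  [with Deaths=-3, Grass=8]  = -2

-2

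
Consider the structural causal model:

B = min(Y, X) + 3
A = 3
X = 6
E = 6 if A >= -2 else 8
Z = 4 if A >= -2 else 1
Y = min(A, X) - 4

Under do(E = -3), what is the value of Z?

4

The intervention breaks the incoming arrows to E: E = 6 if A >= -2 else 8 no longer applies, and E = -3.
Z is not downstream of the intervention, so its value is determined by the original equations.
Z = 4 if A >= -2 else 1  [with A=3]  = 4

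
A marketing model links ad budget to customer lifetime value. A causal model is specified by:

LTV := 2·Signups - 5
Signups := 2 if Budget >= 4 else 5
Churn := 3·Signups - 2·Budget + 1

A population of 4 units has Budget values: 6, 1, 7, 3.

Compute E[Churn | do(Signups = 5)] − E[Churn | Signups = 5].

The intervention sets Signups=5 in all 4 units regardless of Budget. Recomputing Churn per unit gives 4, 14, 2, 10; average 7.5.
Observing Signups=5 restricts to units where Signups's equation naturally yields 5: Budget ∈ {1, 3}. In that subpopulation Churn = 14, 10, mean 12.
Difference = 7.5 − 12 = -4.5.

-4.5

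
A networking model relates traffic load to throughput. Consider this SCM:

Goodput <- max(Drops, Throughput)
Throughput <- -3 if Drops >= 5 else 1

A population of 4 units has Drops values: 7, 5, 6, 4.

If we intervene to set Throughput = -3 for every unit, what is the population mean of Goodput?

The intervention sets Throughput=-3 in all 4 units regardless of Drops. Recomputing Goodput per unit gives 7, 5, 6, 4; average 5.5.

5.5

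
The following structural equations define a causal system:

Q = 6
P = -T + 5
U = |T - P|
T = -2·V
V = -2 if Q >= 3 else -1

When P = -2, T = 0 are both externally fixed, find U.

The joint intervention fixes P = -2, T = 0, removing each variable's own equation.
U = |T - P|  [with T=0, P=-2]  = 2

2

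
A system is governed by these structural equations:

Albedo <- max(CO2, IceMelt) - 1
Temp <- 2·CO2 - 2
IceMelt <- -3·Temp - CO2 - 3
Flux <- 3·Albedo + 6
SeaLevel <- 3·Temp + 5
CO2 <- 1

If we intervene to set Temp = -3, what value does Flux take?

Under do(Temp=-3), the mechanism Temp <- 2·CO2 - 2 is discarded; Temp is fixed at -3.
IceMelt = -3·Temp - CO2 - 3  [with Temp=-3, CO2=1]  = 5
Albedo = max(CO2, IceMelt) - 1  [with CO2=1, IceMelt=5]  = 4
Flux = 3·Albedo + 6  [with Albedo=4]  = 18

18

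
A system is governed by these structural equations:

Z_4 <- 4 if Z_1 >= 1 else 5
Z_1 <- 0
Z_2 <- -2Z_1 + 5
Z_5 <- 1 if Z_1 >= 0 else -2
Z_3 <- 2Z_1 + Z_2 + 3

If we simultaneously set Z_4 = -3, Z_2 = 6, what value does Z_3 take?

Setting Z_4 = -3, Z_2 = 6 by intervention discards those variables' equations.
Z_3 = 2Z_1 + Z_2 + 3  [with Z_1=0, Z_2=6]  = 9

9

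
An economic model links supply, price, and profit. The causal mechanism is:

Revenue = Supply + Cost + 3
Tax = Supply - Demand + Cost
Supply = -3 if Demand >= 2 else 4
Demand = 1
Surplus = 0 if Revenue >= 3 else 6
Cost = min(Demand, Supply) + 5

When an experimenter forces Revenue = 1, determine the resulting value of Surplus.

Under do(Revenue=1), the mechanism Revenue = Supply + Cost + 3 is discarded; Revenue is fixed at 1.
Surplus = 0 if Revenue >= 3 else 6  [with Revenue=1]  = 6

6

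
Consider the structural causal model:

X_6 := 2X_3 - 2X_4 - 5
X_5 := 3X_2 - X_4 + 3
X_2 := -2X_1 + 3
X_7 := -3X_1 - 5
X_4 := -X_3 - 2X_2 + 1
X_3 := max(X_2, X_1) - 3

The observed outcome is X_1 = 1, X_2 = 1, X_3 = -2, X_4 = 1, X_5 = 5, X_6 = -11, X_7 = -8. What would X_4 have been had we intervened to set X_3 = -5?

The intervention breaks the incoming arrows to X_3: X_3 := max(X_2, X_1) - 3 no longer applies, and X_3 = -5.
X_2 = -2X_1 + 3  [with X_1=1]  = 1
X_4 = -X_3 - 2X_2 + 1  [with X_3=-5, X_2=1]  = 4

4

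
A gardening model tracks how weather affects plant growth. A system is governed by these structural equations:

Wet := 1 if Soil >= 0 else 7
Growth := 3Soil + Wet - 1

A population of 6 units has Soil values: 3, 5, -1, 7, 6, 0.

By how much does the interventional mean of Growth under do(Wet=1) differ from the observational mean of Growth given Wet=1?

-2.6

Every unit gets Wet=1 under the intervention. Growth values become 9, 15, -3, 21, 18, 0; E[Growth|do(Wet=1)] = 10.
Conditioning on Wet=1 selects the 5 unit(s) with Soil ∈ {3, 5, 7, 6, 0}. Their Growth values: 9, 15, 21, 18, 0. Mean = 12.6.
Difference = 10 − 12.6 = -2.6.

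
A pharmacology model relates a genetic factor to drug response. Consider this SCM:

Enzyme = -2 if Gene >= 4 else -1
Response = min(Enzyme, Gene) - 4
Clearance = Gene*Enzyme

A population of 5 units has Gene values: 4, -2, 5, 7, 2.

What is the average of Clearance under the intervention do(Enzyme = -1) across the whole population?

The intervention sets Enzyme=-1 in all 5 units regardless of Gene. Recomputing Clearance per unit gives -4, 2, -5, -7, -2; average -3.2.

-3.2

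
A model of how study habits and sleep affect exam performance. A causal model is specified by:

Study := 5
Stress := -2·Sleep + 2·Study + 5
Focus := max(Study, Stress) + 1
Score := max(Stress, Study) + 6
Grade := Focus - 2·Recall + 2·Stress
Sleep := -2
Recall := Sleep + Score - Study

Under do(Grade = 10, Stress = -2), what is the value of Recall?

Setting Grade = 10, Stress = -2 by intervention discards those variables' equations.
Score = max(Stress, Study) + 6  [with Stress=-2, Study=5]  = 11
Recall = Sleep + Score - Study  [with Sleep=-2, Score=11, Study=5]  = 4

4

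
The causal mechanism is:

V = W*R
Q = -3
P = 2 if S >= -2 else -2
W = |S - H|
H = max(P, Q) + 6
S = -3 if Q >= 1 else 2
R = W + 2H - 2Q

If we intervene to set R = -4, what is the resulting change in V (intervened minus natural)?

Intervening sets R = -4 and removes its equation (R = W + 2H - 2Q).
S = -3 if Q >= 1 else 2  [with Q=-3]  = 2
P = 2 if S >= -2 else -2  [with S=2]  = 2
H = max(P, Q) + 6  [with P=2, Q=-3]  = 8
W = |S - H|  [with S=2, H=8]  = 6
V = W*R  [with W=6, R=-4]  = -24
Without intervention: S = -3 if Q >= 1 else 2  [with Q=-3]  = 2; P = 2 if S >= -2 else -2  [with S=2]  = 2; H = max(P, Q) + 6  [with P=2, Q=-3]  = 8; W = |S - H|  [with S=2, H=8]  = 6; R = W + 2H - 2Q  [with W=6, H=8, Q=-3]  = 28; V = W*R  [with W=6, R=28]  = 168.
Change = -24 − 168 = -192.

-192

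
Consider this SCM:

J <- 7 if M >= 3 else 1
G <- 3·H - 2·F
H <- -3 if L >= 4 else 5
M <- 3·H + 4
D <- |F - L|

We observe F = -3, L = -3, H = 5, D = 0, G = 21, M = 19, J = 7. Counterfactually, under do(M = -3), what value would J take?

1

Intervening sets M = -3 and removes its equation (M <- 3·H + 4).
J = 7 if M >= 3 else 1  [with M=-3]  = 1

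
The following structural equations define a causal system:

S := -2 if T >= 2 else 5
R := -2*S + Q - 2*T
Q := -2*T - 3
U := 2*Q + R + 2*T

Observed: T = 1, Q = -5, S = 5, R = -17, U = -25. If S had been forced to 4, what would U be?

-23

do(S=4) replaces the equation S := -2 if T >= 2 else 5 with the constant S = 4.
Q = -2*T - 3  [with T=1]  = -5
R = -2*S + Q - 2*T  [with S=4, Q=-5, T=1]  = -15
U = 2*Q + R + 2*T  [with Q=-5, R=-15, T=1]  = -23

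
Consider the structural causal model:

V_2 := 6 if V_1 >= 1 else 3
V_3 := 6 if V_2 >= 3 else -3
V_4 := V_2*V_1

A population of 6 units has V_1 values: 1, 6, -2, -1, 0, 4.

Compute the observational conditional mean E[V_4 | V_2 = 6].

Conditioning on V_2=6 selects the 3 unit(s) with V_1 ∈ {1, 6, 4}. Their V_4 values: 6, 36, 24. Mean = 22.

22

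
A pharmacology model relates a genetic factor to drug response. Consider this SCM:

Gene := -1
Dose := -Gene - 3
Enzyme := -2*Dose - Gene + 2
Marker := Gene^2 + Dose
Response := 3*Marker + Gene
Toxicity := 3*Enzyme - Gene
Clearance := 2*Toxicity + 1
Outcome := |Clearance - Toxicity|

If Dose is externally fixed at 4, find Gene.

-1

Under do(Dose=4), the mechanism Dose := -Gene - 3 is discarded; Dose is fixed at 4.
Gene is not downstream of the intervention, so its value is determined by the original equations.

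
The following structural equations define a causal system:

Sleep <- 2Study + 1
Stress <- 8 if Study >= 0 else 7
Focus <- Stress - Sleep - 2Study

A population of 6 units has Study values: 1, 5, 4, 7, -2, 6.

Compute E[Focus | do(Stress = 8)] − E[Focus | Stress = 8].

4.4

The intervention sets Stress=8 in all 6 units regardless of Study. Recomputing Focus per unit gives 3, -13, -9, -21, 15, -17; average -7.
Observing Stress=8 restricts to units where Stress's equation naturally yields 8: Study ∈ {1, 5, 4, 7, 6}. In that subpopulation Focus = 3, -13, -9, -21, -17, mean -11.4.
Difference = -7 − (-11.4) = 4.4.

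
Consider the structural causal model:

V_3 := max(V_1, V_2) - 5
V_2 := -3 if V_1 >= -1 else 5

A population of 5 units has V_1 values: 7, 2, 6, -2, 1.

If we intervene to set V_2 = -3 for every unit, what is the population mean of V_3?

-2.2

Under do(V_2=-3), V_2's equation is replaced by V_2=-3 for every unit. Per-unit V_3: 2, -3, 1, -7, -4. Mean = -2.2.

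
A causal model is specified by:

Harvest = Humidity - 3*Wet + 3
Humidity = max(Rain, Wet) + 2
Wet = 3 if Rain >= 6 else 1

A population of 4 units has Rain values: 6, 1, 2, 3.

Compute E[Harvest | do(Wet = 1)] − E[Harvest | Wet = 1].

Under do(Wet=1), Wet's equation is replaced by Wet=1 for every unit. Per-unit Harvest: 8, 3, 4, 5. Mean = 5.
Observing Wet=1 restricts to units where Wet's equation naturally yields 1: Rain ∈ {1, 2, 3}. In that subpopulation Harvest = 3, 4, 5, mean 4.
Difference = 5 − 4 = 1.

1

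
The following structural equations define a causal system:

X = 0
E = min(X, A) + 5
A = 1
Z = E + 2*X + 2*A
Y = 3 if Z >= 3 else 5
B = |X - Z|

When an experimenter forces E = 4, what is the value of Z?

6

The intervention breaks the incoming arrows to E: E = min(X, A) + 5 no longer applies, and E = 4.
Z = E + 2*X + 2*A  [with E=4, X=0, A=1]  = 6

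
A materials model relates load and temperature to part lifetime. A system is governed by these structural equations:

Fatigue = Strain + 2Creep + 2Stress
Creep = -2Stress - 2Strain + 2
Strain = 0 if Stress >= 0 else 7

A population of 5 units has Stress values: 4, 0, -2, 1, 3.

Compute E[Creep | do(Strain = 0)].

-0.4

The intervention sets Strain=0 in all 5 units regardless of Stress. Recomputing Creep per unit gives -6, 2, 6, 0, -4; average -0.4.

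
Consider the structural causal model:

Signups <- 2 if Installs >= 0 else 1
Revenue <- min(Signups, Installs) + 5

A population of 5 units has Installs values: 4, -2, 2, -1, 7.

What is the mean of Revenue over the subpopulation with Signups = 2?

7

E[Revenue|Signups=2] averages over only the 3 units with Signups=2 (Installs = 4, 2, 7): Revenue = 7, 7, 7, mean 7.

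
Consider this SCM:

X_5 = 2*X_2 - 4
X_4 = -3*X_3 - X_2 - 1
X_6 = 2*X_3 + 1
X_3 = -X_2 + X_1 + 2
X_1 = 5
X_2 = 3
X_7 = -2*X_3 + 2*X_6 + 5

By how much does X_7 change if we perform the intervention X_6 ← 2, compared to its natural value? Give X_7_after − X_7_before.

-14

Intervening sets X_6 = 2 and removes its equation (X_6 = 2*X_3 + 1).
X_3 = -X_2 + X_1 + 2  [with X_2=3, X_1=5]  = 4
X_7 = -2*X_3 + 2*X_6 + 5  [with X_3=4, X_6=2]  = 1
Without intervention: X_3 = -X_2 + X_1 + 2  [with X_2=3, X_1=5]  = 4; X_6 = 2*X_3 + 1  [with X_3=4]  = 9; X_7 = -2*X_3 + 2*X_6 + 5  [with X_3=4, X_6=9]  = 15.
Change = 1 − 15 = -14.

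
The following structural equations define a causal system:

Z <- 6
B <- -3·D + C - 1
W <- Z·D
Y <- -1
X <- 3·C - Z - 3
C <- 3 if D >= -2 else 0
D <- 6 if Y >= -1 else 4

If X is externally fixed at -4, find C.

do(X=-4) replaces the equation X <- 3·C - Z - 3 with the constant X = -4.
Since C is not a descendant of the intervened variable, it is unaffected.
D = 6 if Y >= -1 else 4  [with Y=-1]  = 6
C = 3 if D >= -2 else 0  [with D=6]  = 3

3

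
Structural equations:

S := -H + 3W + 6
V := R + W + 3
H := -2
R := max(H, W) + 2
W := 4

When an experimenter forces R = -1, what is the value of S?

The intervention breaks the incoming arrows to R: R := max(H, W) + 2 no longer applies, and R = -1.
S is not downstream of the intervention, so its value is determined by the original equations.
S = -H + 3W + 6  [with H=-2, W=4]  = 20

20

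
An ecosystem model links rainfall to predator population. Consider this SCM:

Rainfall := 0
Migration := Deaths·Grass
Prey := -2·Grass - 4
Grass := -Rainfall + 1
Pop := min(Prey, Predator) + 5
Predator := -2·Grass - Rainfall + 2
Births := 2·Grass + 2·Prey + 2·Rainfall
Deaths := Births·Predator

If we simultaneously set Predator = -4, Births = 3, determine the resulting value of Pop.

The joint intervention fixes Predator = -4, Births = 3, removing each variable's own equation.
Grass = -Rainfall + 1  [with Rainfall=0]  = 1
Prey = -2·Grass - 4  [with Grass=1]  = -6
Pop = min(Prey, Predator) + 5  [with Prey=-6, Predator=-4]  = -1

-1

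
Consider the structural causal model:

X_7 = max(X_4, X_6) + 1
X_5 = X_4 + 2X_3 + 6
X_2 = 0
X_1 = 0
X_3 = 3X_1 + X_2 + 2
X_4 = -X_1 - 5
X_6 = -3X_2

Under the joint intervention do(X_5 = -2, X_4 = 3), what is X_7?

4

Setting X_5 = -2, X_4 = 3 by intervention discards those variables' equations.
X_6 = -3X_2  [with X_2=0]  = 0
X_7 = max(X_4, X_6) + 1  [with X_4=3, X_6=0]  = 4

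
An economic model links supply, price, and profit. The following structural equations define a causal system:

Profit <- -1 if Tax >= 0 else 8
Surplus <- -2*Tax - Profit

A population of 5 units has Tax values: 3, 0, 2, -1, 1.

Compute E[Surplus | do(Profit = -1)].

Every unit gets Profit=-1 under the intervention. Surplus values become -5, 1, -3, 3, -1; E[Surplus|do(Profit=-1)] = -1.

-1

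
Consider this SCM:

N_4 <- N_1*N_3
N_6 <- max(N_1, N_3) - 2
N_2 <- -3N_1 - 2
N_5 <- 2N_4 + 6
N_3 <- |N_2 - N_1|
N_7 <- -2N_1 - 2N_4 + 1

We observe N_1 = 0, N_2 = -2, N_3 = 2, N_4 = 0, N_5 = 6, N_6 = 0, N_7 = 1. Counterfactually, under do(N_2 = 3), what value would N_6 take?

1

Under do(N_2=3), the mechanism N_2 <- -3N_1 - 2 is discarded; N_2 is fixed at 3.
N_3 = |N_2 - N_1|  [with N_2=3, N_1=0]  = 3
N_6 = max(N_1, N_3) - 2  [with N_1=0, N_3=3]  = 1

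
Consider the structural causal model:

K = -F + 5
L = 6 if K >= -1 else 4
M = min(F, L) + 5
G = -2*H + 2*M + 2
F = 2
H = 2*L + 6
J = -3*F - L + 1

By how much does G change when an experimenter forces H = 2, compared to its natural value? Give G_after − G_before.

Under do(H=2), the mechanism H = 2*L + 6 is discarded; H is fixed at 2.
K = -F + 5  [with F=2]  = 3
L = 6 if K >= -1 else 4  [with K=3]  = 6
M = min(F, L) + 5  [with F=2, L=6]  = 7
G = -2*H + 2*M + 2  [with H=2, M=7]  = 12
Without intervention: K = -F + 5  [with F=2]  = 3; L = 6 if K >= -1 else 4  [with K=3]  = 6; H = 2*L + 6  [with L=6]  = 18; M = min(F, L) + 5  [with F=2, L=6]  = 7; G = -2*H + 2*M + 2  [with H=18, M=7]  = -20.
Change = 12 − (-20) = 32.

32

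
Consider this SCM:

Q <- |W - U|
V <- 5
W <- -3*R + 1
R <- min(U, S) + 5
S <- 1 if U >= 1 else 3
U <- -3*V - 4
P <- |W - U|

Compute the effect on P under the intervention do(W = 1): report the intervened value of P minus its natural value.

The intervention breaks the incoming arrows to W: W <- -3*R + 1 no longer applies, and W = 1.
U = -3*V - 4  [with V=5]  = -19
P = |W - U|  [with W=1, U=-19]  = 20
Without intervention: U = -3*V - 4  [with V=5]  = -19; S = 1 if U >= 1 else 3  [with U=-19]  = 3; R = min(U, S) + 5  [with U=-19, S=3]  = -14; W = -3*R + 1  [with R=-14]  = 43; P = |W - U|  [with W=43, U=-19]  = 62.
Change = 20 − 62 = -42.

-42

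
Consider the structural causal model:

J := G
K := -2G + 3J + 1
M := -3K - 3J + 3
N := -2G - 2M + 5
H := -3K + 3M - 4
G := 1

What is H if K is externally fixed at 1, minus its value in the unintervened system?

12

do(K=1) replaces the equation K := -2G + 3J + 1 with the constant K = 1.
J = G  [with G=1]  = 1
M = -3K - 3J + 3  [with K=1, J=1]  = -3
H = -3K + 3M - 4  [with K=1, M=-3]  = -16
Without intervention: J = G  [with G=1]  = 1; K = -2G + 3J + 1  [with G=1, J=1]  = 2; M = -3K - 3J + 3  [with K=2, J=1]  = -6; H = -3K + 3M - 4  [with K=2, M=-6]  = -28.
Change = -16 − (-28) = 12.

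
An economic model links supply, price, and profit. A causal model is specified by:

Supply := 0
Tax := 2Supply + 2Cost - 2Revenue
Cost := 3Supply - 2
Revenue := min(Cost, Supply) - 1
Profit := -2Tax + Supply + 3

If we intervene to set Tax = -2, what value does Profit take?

7

Intervening sets Tax = -2 and removes its equation (Tax := 2Supply + 2Cost - 2Revenue).
Profit = -2Tax + Supply + 3  [with Tax=-2, Supply=0]  = 7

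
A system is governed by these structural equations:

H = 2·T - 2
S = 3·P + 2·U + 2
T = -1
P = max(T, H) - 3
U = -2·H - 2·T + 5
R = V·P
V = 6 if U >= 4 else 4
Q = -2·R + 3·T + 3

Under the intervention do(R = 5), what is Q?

do(R=5) replaces the equation R = V·P with the constant R = 5.
Q = -2·R + 3·T + 3  [with R=5, T=-1]  = -10

-10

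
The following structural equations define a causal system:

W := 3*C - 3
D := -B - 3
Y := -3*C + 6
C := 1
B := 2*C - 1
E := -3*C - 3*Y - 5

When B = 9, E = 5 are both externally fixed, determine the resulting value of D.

The joint intervention fixes B = 9, E = 5, removing each variable's own equation.
D = -B - 3  [with B=9]  = -12

-12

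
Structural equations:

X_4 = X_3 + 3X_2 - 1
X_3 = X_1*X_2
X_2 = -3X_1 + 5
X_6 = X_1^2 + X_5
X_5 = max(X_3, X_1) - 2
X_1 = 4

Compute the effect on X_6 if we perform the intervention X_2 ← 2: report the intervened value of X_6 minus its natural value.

4

Under do(X_2=2), the mechanism X_2 = -3X_1 + 5 is discarded; X_2 is fixed at 2.
X_3 = X_1*X_2  [with X_1=4, X_2=2]  = 8
X_5 = max(X_3, X_1) - 2  [with X_3=8, X_1=4]  = 6
X_6 = X_1^2 + X_5  [with X_1=4, X_5=6]  = 22
Without intervention: X_2 = -3X_1 + 5  [with X_1=4]  = -7; X_3 = X_1*X_2  [with X_1=4, X_2=-7]  = -28; X_5 = max(X_3, X_1) - 2  [with X_3=-28, X_1=4]  = 2; X_6 = X_1^2 + X_5  [with X_1=4, X_5=2]  = 18.
Change = 22 − 18 = 4.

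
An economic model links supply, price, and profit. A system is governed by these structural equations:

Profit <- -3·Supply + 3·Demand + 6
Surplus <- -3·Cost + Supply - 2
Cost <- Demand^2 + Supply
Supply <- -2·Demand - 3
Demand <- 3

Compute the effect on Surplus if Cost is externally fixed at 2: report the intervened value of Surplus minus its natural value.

-6

do(Cost=2) replaces the equation Cost <- Demand^2 + Supply with the constant Cost = 2.
Supply = -2·Demand - 3  [with Demand=3]  = -9
Surplus = -3·Cost + Supply - 2  [with Cost=2, Supply=-9]  = -17
Without intervention: Supply = -2·Demand - 3  [with Demand=3]  = -9; Cost = Demand^2 + Supply  [with Demand=3, Supply=-9]  = 0; Surplus = -3·Cost + Supply - 2  [with Cost=0, Supply=-9]  = -11.
Change = -17 − (-11) = -6.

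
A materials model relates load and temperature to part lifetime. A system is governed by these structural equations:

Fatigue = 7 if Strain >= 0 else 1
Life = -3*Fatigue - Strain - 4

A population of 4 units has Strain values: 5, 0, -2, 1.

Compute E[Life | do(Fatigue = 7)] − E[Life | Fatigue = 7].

do(Fatigue=7) breaks Fatigue's dependence on Strain. With Fatigue=7 fixed, Life across the units is -30, -25, -23, -26, mean -26.
Conditioning on Fatigue=7 selects the 3 unit(s) with Strain ∈ {5, 0, 1}. Their Life values: -30, -25, -26. Mean = -27.
Difference = -26 − (-27) = 1.

1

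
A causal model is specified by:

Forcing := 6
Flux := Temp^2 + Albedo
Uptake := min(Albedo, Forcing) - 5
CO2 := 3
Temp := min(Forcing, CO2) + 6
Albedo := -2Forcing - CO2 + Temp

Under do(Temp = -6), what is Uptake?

-26

The intervention breaks the incoming arrows to Temp: Temp := min(Forcing, CO2) + 6 no longer applies, and Temp = -6.
Albedo = -2Forcing - CO2 + Temp  [with Forcing=6, CO2=3, Temp=-6]  = -21
Uptake = min(Albedo, Forcing) - 5  [with Albedo=-21, Forcing=6]  = -26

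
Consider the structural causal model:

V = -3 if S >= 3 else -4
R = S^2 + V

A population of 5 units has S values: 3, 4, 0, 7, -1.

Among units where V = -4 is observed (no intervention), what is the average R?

-3.5

Observing V=-4 restricts to units where V's equation naturally yields -4: S ∈ {0, -1}. In that subpopulation R = -4, -3, mean -3.5.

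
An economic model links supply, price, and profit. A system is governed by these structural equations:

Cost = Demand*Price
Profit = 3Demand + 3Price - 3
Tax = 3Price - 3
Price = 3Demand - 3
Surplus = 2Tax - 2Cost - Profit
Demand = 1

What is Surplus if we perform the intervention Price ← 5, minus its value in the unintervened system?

Under do(Price=5), the mechanism Price = 3Demand - 3 is discarded; Price is fixed at 5.
Cost = Demand*Price  [with Demand=1, Price=5]  = 5
Tax = 3Price - 3  [with Price=5]  = 12
Profit = 3Demand + 3Price - 3  [with Demand=1, Price=5]  = 15
Surplus = 2Tax - 2Cost - Profit  [with Tax=12, Cost=5, Profit=15]  = -1
Without intervention: Price = 3Demand - 3  [with Demand=1]  = 0; Cost = Demand*Price  [with Demand=1, Price=0]  = 0; Tax = 3Price - 3  [with Price=0]  = -3; Profit = 3Demand + 3Price - 3  [with Demand=1, Price=0]  = 0; Surplus = 2Tax - 2Cost - Profit  [with Tax=-3, Cost=0, Profit=0]  = -6.
Change = -1 − (-6) = 5.

5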